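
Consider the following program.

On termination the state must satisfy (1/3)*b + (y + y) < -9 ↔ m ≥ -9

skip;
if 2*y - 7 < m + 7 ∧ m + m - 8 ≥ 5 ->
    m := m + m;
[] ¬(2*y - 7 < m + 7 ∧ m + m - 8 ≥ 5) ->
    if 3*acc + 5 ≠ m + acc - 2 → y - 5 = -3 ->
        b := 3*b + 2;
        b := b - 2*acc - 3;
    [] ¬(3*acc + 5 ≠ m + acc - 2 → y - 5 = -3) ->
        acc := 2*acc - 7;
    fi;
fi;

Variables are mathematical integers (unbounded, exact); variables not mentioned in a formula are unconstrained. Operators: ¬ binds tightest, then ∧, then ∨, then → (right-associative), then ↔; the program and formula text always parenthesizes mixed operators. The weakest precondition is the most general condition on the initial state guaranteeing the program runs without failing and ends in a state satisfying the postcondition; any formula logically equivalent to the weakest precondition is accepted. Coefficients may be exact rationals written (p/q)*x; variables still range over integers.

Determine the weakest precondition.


Working backward. After the program, the postcondition (1/3)*b + (y + y) < -9 ↔ m ≥ -9 must hold; in canonical form it is (1/3)*b + 2*y < -9 ↔ m ≥ -9.
Then branch requires (1/3)*b + 2*y < -9 ↔ 2*m ≥ -9; else branch requires ((2*acc ≠ m - 7 → y = 2) → (b + 2*y < (2/3)*acc - 26/3 ↔ m ≥ -9)) ∧ ((¬(2*acc ≠ m - 7 → y = 2)) → ((1/3)*b + 2*y < -9 ↔ m ≥ -9)).
Before the if: ((2*y < m + 14 ∧ 2*m ≥ 13) → ((1/3)*b + 2*y < -9 ↔ 2*m ≥ -9)) ∧ ((¬(2*y < m + 14 ∧ 2*m ≥ 13)) → (((2*acc ≠ m - 7 → y = 2) → (b + 2*y < (2/3)*acc - 26/3 ↔ m ≥ -9)) ∧ ((¬(2*acc ≠ m - 7 → y = 2)) → ((1/3)*b + 2*y < -9 ↔ m ≥ -9))))
Before skip: ((2*y < m + 14 ∧ 2*m ≥ 13) → ((1/3)*b + 2*y < -9 ↔ 2*m ≥ -9)) ∧ ((¬(2*y < m + 14 ∧ 2*m ≥ 13)) → (((2*acc ≠ m - 7 → y = 2) → (b + 2*y < (2/3)*acc - 26/3 ↔ m ≥ -9)) ∧ ((¬(2*acc ≠ m - 7 → y = 2)) → ((1/3)*b + 2*y < -9 ↔ m ≥ -9))))
Answer: WP = ((2*y < m + 14 ∧ 2*m ≥ 13) → ((1/3)*b + 2*y < -9 ↔ 2*m ≥ -9)) ∧ ((¬(2*y < m + 14 ∧ 2*m ≥ 13)) → (((2*acc ≠ m - 7 → y = 2) → (b + 2*y < (2/3)*acc - 26/3 ↔ m ≥ -9)) ∧ ((¬(2*acc ≠ m - 7 → y = 2)) → ((1/3)*b + 2*y < -9 ↔ m ≥ -9))))


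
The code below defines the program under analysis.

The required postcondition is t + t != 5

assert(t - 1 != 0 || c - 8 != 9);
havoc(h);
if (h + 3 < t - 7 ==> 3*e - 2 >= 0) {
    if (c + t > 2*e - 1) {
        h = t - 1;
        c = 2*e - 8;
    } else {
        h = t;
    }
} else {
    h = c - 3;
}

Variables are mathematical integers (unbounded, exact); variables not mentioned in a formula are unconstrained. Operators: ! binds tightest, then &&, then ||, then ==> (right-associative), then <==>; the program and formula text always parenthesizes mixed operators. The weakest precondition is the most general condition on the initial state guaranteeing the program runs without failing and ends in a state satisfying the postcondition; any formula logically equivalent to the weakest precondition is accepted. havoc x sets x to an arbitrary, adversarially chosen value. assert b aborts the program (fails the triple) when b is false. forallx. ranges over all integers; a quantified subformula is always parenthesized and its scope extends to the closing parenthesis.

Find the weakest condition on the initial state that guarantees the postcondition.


Working backward. After the program, the postcondition t + t != 5 must hold; in canonical form it is 2*t != 5.
Then branch requires (c + t > 2*e - 1 ==> 2*t != 5) && ((!(c + t > 2*e - 1)) ==> 2*t != 5); else branch requires 2*t != 5.
Before the if: ((h < t - 10 ==> 3*e >= 2) ==> ((c + t > 2*e - 1 ==> 2*t != 5) && ((!(c + t > 2*e - 1)) ==> 2*t != 5))) && ((!(h < t - 10 ==> 3*e >= 2)) ==> 2*t != 5)
Before havoc h: forall h_1. (((h_1 < t - 10 ==> 3*e >= 2) ==> ((c + t > 2*e - 1 ==> 2*t != 5) && ((!(c + t > 2*e - 1)) ==> 2*t != 5))) && ((!(h_1 < t - 10 ==> 3*e >= 2)) ==> 2*t != 5))
Before assert t - 1 != 0 || c - 8 != 9: (t != 1 || c != 17) && (forall h_1. (((h_1 < t - 10 ==> 3*e >= 2) ==> ((c + t > 2*e - 1 ==> 2*t != 5) && ((!(c + t > 2*e - 1)) ==> 2*t != 5))) && ((!(h_1 < t - 10 ==> 3*e >= 2)) ==> 2*t != 5)))
Answer: WP = (t != 1 || c != 17) && (forall h_1. (((h_1 < t - 10 ==> 3*e >= 2) ==> ((c + t > 2*e - 1 ==> 2*t != 5) && ((!(c + t > 2*e - 1)) ==> 2*t != 5))) && ((!(h_1 < t - 10 ==> 3*e >= 2)) ==> 2*t != 5)))


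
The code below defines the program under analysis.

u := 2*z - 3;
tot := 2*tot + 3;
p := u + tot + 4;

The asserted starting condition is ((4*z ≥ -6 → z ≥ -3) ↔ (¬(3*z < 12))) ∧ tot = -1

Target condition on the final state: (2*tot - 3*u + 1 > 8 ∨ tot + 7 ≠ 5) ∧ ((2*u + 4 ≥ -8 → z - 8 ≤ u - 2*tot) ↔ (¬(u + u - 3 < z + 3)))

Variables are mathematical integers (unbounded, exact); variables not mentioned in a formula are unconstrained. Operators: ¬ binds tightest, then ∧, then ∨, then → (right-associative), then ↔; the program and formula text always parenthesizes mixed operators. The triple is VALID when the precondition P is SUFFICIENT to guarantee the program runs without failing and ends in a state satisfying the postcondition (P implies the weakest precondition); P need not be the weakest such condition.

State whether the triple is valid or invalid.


Working backward. After the program, the postcondition (2*tot - 3*u + 1 > 8 ∨ tot + 7 ≠ 5) ∧ ((2*u + 4 ≥ -8 → z - 8 ≤ u - 2*tot) ↔ (¬(u + u - 3 < z + 3))) must hold; in canonical form it is (2*tot > 3*u + 7 ∨ tot ≠ -2) ∧ ((2*u ≥ -12 → 2*tot + z ≤ u + 8) ↔ (¬(2*u < z + 6))).
Before p := u + tot + 4: (2*tot > 3*u + 7 ∨ tot ≠ -2) ∧ ((2*u ≥ -12 → 2*tot + z ≤ u + 8) ↔ (¬(2*u < z + 6)))
Before tot := 2*tot + 3: (4*tot > 3*u + 1 ∨ 2*tot ≠ -5) ∧ ((2*u ≥ -12 → 4*tot + z ≤ u + 2) ↔ (¬(2*u < z + 6)))
Before u := 2*z - 3: (4*tot > 6*z - 8 ∨ 2*tot ≠ -5) ∧ ((4*z ≥ -6 → 4*tot ≤ z - 1) ↔ (¬(3*z < 12)))
The weakest precondition is (4*tot > 6*z - 8 ∨ 2*tot ≠ -5) ∧ ((4*z ≥ -6 → 4*tot ≤ z - 1) ↔ (¬(3*z < 12))).
Check whether ((4*z ≥ -6 → z ≥ -3) ↔ (¬(3*z < 12))) ∧ tot = -1 implies it.
Every state satisfying the precondition satisfies the weakest precondition: the implication holds.
Answer: valid


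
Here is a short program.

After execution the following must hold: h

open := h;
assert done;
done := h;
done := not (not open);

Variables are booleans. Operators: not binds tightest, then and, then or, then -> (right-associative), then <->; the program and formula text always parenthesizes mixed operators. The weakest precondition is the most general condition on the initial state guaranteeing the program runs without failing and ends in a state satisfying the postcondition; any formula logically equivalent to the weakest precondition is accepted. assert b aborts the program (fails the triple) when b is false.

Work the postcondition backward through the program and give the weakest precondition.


Working backward. After the program, h must hold.
Before done := not (not open): h
Before done := h: h
Before assert done: done and h
Before open := h: done and h
Answer: WP = done and h


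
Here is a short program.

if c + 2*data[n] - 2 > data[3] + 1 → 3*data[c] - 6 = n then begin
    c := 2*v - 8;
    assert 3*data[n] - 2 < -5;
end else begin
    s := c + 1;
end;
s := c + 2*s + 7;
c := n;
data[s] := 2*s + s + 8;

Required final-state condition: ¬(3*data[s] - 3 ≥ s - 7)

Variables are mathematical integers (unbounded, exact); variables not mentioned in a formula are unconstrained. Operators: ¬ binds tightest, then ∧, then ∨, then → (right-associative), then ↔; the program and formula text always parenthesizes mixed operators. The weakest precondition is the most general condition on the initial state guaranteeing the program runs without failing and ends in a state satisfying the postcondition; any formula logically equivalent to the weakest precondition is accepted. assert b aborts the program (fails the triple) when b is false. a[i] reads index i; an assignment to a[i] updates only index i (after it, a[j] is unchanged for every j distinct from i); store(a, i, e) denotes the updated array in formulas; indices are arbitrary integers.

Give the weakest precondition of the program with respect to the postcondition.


Working backward. After the program, the postcondition ¬(3*data[s] - 3 ≥ s - 7) must hold; in canonical form it is ¬(3*data[s] ≥ s - 4).
Before data[s] := 2*s + s + 8: ¬(3*store(data, s, 3*s + 8)[s] ≥ s - 4)
Before c := n: ¬(3*store(data, s, 3*s + 8)[s] ≥ s - 4)
Before s := c + 2*s + 7: ¬(3*store(data, c + 2*s + 7, 3*c + 6*s + 29)[c + 2*s + 7] ≥ c + 2*s + 3)
Then branch requires 3*data[n] < -3 ∧ (¬(3*store(data, 2*s + 2*v - 1, 6*s + 6*v + 5)[2*s + 2*v - 1] ≥ 2*s + 2*v - 5)); else branch requires ¬(3*store(data, 3*c + 9, 9*c + 35)[3*c + 9] ≥ 3*c + 5).
Before the if: ((2*data[n] + c > data[3] + 3 → 3*data[c] = n + 6) → (3*data[n] < -3 ∧ (¬(3*store(data, 2*s + 2*v - 1, 6*s + 6*v + 5)[2*s + 2*v - 1] ≥ 2*s + 2*v - 5)))) ∧ ((¬(2*data[n] + c > data[3] + 3 → 3*data[c] = n + 6)) → (¬(3*store(data, 3*c + 9, 9*c + 35)[3*c + 9] ≥ 3*c + 5)))
Answer: WP = ((2*data[n] + c > data[3] + 3 → 3*data[c] = n + 6) → (3*data[n] < -3 ∧ (¬(3*store(data, 2*s + 2*v - 1, 6*s + 6*v + 5)[2*s + 2*v - 1] ≥ 2*s + 2*v - 5)))) ∧ ((¬(2*data[n] + c > data[3] + 3 → 3*data[c] = n + 6)) → (¬(3*store(data, 3*c + 9, 9*c + 35)[3*c + 9] ≥ 3*c + 5)))


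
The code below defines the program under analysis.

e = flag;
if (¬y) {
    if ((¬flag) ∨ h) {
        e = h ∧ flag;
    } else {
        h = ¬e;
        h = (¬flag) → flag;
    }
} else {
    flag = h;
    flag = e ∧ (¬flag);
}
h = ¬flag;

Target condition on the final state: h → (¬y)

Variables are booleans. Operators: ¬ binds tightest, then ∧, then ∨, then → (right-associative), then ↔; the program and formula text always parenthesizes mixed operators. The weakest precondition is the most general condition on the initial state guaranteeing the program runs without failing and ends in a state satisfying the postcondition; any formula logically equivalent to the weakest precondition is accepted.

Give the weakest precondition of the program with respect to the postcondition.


Working backward. After the program, h → (¬y) must hold.
Before h := ¬flag: (¬flag) → (¬y)
Then branch requires (((¬flag) ∨ h) → ((¬flag) → (¬y))) ∧ ((¬((¬flag) ∨ h)) → ((¬flag) → (¬y))); else branch requires (¬(e ∧ (¬h))) → (¬y).
Before the if: ((¬y) → ((((¬flag) ∨ h) → ((¬flag) → (¬y))) ∧ ((¬((¬flag) ∨ h)) → ((¬flag) → (¬y))))) ∧ (y → ((¬(e ∧ (¬h))) → (¬y)))
Before e := flag: ((¬y) → ((((¬flag) ∨ h) → ((¬flag) → (¬y))) ∧ ((¬((¬flag) ∨ h)) → ((¬flag) → (¬y))))) ∧ (y → ((¬(flag ∧ (¬h))) → (¬y)))
Answer: WP = ((¬y) → ((((¬flag) ∨ h) → ((¬flag) → (¬y))) ∧ ((¬((¬flag) ∨ h)) → ((¬flag) → (¬y))))) ∧ (y → ((¬(flag ∧ (¬h))) → (¬y)))


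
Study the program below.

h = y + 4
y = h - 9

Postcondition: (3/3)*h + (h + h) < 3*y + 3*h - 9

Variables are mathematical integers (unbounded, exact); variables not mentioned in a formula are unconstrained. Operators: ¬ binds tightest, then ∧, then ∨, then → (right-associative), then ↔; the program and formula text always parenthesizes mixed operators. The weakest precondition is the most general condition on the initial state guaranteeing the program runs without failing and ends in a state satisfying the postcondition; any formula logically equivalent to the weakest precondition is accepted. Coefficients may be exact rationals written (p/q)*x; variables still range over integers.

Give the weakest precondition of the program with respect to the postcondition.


Working backward. After the program, the postcondition (3/3)*h + (h + h) < 3*y + 3*h - 9 must hold; in canonical form it is 3*y > 9.
Before y := h - 9: 3*h > 36
Before h := y + 4: 3*y > 24
Answer: WP = 3*y > 24


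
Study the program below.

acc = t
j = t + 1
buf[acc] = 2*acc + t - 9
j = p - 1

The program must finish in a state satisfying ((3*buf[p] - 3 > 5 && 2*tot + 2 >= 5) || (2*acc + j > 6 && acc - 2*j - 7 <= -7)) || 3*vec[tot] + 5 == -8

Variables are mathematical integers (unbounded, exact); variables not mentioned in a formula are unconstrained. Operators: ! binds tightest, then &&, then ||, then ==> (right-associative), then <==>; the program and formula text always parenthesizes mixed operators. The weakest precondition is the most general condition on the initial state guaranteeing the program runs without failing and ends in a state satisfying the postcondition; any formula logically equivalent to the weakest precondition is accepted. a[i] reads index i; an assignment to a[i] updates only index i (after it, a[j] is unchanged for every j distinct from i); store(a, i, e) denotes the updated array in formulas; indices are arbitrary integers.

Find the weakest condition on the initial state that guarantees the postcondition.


Working backward. After the program, the postcondition ((3*buf[p] - 3 > 5 && 2*tot + 2 >= 5) || (2*acc + j > 6 && acc - 2*j - 7 <= -7)) || 3*vec[tot] + 5 == -8 must hold; in canonical form it is (3*buf[p] > 8 && 2*tot >= 3) || (2*acc + j > 6 && acc <= 2*j) || 3*vec[tot] == -13.
Before j := p - 1: (3*buf[p] > 8 && 2*tot >= 3) || (2*acc + p > 7 && acc <= 2*p - 2) || 3*vec[tot] == -13
Before buf[acc] := 2*acc + t - 9: (3*store(buf, acc, 2*acc + t - 9)[p] > 8 && 2*tot >= 3) || (2*acc + p > 7 && acc <= 2*p - 2) || 3*vec[tot] == -13
Before j := t + 1: (3*store(buf, acc, 2*acc + t - 9)[p] > 8 && 2*tot >= 3) || (2*acc + p > 7 && acc <= 2*p - 2) || 3*vec[tot] == -13
Before acc := t: (3*store(buf, t, 3*t - 9)[p] > 8 && 2*tot >= 3) || (p + 2*t > 7 && t <= 2*p - 2) || 3*vec[tot] == -13
Answer: WP = (3*store(buf, t, 3*t - 9)[p] > 8 && 2*tot >= 3) || (p + 2*t > 7 && t <= 2*p - 2) || 3*vec[tot] == -13


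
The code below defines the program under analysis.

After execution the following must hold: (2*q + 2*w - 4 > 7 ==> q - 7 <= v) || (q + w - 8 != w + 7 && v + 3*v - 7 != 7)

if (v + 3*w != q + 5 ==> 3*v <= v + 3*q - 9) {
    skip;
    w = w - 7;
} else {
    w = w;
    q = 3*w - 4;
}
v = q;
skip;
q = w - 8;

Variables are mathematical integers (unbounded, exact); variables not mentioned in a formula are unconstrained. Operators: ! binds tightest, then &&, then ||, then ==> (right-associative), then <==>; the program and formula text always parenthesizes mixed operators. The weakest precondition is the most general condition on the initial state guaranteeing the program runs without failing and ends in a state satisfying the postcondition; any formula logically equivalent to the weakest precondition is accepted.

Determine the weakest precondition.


Working backward. After the program, the postcondition (2*q + 2*w - 4 > 7 ==> q - 7 <= v) || (q + w - 8 != w + 7 && v + 3*v - 7 != 7) must hold; in canonical form it is (2*q + 2*w > 11 ==> q <= v + 7) || (q != 15 && 4*v != 14).
Before q := w - 8: (4*w > 27 ==> w <= v + 15) || (w != 23 && 4*v != 14)
Before skip: (4*w > 27 ==> w <= v + 15) || (w != 23 && 4*v != 14)
Before v := q: (4*w > 27 ==> w <= q + 15) || (w != 23 && 4*q != 14)
Then branch requires (4*w > 55 ==> w <= q + 22) || (w != 30 && 4*q != 14); else branch requires (4*w > 27 ==> 2*w >= -11) || (w != 23 && 12*w != 30).
Before the if: ((v + 3*w != q + 5 ==> 2*v <= 3*q - 9) ==> ((4*w > 55 ==> w <= q + 22) || (w != 30 && 4*q != 14))) && ((!(v + 3*w != q + 5 ==> 2*v <= 3*q - 9)) ==> ((4*w > 27 ==> 2*w >= -11) || (w != 23 && 12*w != 30)))
Answer: WP = ((v + 3*w != q + 5 ==> 2*v <= 3*q - 9) ==> ((4*w > 55 ==> w <= q + 22) || (w != 30 && 4*q != 14))) && ((!(v + 3*w != q + 5 ==> 2*v <= 3*q - 9)) ==> ((4*w > 27 ==> 2*w >= -11) || (w != 23 && 12*w != 30)))


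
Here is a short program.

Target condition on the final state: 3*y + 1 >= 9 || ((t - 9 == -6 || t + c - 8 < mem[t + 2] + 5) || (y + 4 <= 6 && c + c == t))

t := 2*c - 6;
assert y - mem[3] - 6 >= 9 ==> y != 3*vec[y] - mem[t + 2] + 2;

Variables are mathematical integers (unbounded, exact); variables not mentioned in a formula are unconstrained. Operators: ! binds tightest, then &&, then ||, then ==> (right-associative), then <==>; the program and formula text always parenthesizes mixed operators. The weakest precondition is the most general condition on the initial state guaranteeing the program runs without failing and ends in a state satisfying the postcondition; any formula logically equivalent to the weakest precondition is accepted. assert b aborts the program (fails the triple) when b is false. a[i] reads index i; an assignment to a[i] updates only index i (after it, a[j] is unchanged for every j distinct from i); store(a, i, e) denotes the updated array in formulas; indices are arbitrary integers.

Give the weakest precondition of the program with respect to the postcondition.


Working backward. After the program, the postcondition 3*y + 1 >= 9 || ((t - 9 == -6 || t + c - 8 < mem[t + 2] + 5) || (y + 4 <= 6 && c + c == t)) must hold; in canonical form it is 3*y >= 8 || t == 3 || c + t < mem[t + 2] + 13 || (y <= 2 && 2*c == t).
Before assert y - mem[3] - 6 >= 9 ==> y != 3*vec[y] - mem[t + 2] + 2: (y >= mem[3] + 15 ==> mem[t + 2] + y != 3*vec[y] + 2) && (3*y >= 8 || t == 3 || c + t < mem[t + 2] + 13 || (y <= 2 && 2*c == t))
Before t := 2*c - 6: (y >= mem[3] + 15 ==> mem[2*c - 4] + y != 3*vec[y] + 2) && (3*y >= 8 || 2*c == 9 || 3*c < mem[2*c - 4] + 19)
Answer: WP = (y >= mem[3] + 15 ==> mem[2*c - 4] + y != 3*vec[y] + 2) && (3*y >= 8 || 2*c == 9 || 3*c < mem[2*c - 4] + 19)


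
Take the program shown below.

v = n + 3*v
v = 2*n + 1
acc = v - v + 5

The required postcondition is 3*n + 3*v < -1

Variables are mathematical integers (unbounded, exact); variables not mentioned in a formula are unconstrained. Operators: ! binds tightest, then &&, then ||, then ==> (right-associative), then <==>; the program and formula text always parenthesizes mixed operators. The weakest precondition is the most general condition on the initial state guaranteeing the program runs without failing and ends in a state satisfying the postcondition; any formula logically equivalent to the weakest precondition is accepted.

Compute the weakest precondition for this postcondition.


Working backward. After the program, 3*n + 3*v < -1 must hold.
Before acc := v - v + 5: 3*n + 3*v < -1
Before v := 2*n + 1: 9*n < -4
Before v := n + 3*v: 9*n < -4
Answer: WP = 9*n < -4


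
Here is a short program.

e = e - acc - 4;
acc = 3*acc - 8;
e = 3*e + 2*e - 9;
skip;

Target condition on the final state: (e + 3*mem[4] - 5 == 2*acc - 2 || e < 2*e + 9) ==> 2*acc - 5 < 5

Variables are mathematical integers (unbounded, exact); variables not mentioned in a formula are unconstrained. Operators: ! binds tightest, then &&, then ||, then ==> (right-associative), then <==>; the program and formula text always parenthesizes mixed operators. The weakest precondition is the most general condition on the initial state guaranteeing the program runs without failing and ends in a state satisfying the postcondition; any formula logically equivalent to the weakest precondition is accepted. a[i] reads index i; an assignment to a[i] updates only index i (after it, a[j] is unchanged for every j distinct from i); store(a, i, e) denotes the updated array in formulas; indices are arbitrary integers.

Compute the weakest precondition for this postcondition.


Working backward. After the program, the postcondition (e + 3*mem[4] - 5 == 2*acc - 2 || e < 2*e + 9) ==> 2*acc - 5 < 5 must hold; in canonical form it is (3*mem[4] + e == 2*acc + 3 || e > -9) ==> 2*acc < 10.
Before skip: (3*mem[4] + e == 2*acc + 3 || e > -9) ==> 2*acc < 10
Before e := 3*e + 2*e - 9: (3*mem[4] + 5*e == 2*acc + 12 || 5*e > 0) ==> 2*acc < 10
Before acc := 3*acc - 8: (3*mem[4] + 5*e == 6*acc - 4 || 5*e > 0) ==> 6*acc < 26
Before e := e - acc - 4: (3*mem[4] + 5*e == 11*acc + 16 || 5*e > 5*acc + 20) ==> 6*acc < 26
Answer: WP = (3*mem[4] + 5*e == 11*acc + 16 || 5*e > 5*acc + 20) ==> 6*acc < 26


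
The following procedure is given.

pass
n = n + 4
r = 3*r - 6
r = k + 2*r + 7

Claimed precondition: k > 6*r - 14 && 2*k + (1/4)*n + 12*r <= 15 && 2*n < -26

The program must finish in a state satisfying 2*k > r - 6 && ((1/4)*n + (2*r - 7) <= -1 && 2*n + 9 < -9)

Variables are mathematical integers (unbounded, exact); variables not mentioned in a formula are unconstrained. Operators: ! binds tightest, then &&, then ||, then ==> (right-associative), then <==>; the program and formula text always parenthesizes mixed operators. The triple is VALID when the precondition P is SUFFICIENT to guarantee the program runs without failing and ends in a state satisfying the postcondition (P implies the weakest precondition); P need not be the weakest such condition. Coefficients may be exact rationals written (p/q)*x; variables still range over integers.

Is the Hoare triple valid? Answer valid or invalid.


Working backward. After the program, the postcondition 2*k > r - 6 && ((1/4)*n + (2*r - 7) <= -1 && 2*n + 9 < -9) must hold; in canonical form it is 2*k > r - 6 && (1/4)*n + 2*r <= 6 && 2*n < -18.
Before r := k + 2*r + 7: k > 2*r + 1 && 2*k + (1/4)*n + 4*r <= -8 && 2*n < -18
Before r := 3*r - 6: k > 6*r - 11 && 2*k + (1/4)*n + 12*r <= 16 && 2*n < -18
Before n := n + 4: k > 6*r - 11 && 2*k + (1/4)*n + 12*r <= 15 && 2*n < -26
Before skip: k > 6*r - 11 && 2*k + (1/4)*n + 12*r <= 15 && 2*n < -26
The weakest precondition is k > 6*r - 11 && 2*k + (1/4)*n + 12*r <= 15 && 2*n < -26.
Check whether k > 6*r - 14 && 2*k + (1/4)*n + 12*r <= 15 && 2*n < -26 implies it.
Countermodel: at the initial state k = 1, n = -44, r = 2, the precondition holds but the weakest precondition fails.
Answer: invalid


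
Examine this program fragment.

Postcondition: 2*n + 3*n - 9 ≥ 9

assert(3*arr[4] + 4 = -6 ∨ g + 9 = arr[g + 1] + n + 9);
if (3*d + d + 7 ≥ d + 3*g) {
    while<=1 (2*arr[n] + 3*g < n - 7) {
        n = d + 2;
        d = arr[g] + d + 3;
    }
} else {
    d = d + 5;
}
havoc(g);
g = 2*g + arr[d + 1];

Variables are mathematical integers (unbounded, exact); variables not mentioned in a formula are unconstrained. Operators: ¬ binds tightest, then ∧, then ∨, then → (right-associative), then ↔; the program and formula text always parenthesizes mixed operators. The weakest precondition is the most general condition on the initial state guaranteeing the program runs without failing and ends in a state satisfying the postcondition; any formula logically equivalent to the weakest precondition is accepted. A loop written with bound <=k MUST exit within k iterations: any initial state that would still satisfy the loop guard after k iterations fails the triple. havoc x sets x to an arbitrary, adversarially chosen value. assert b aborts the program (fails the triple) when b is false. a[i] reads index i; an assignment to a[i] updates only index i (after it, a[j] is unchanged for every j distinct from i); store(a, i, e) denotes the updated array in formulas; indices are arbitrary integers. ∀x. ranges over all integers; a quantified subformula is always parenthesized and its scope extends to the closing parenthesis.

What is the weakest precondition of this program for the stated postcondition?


Working backward. After the program, the postcondition 2*n + 3*n - 9 ≥ 9 must hold; in canonical form it is 5*n ≥ 18.
Before g := 2*g + arr[d + 1]: 5*n ≥ 18
Before havoc g: 5*n ≥ 18
Then branch requires (2*arr[n] + 3*g < n - 7 → ((¬(2*arr[d + 2] + 3*g < d - 5)) ∧ 5*d ≥ 8)) ∧ ((¬(2*arr[n] + 3*g < n - 7)) → 5*n ≥ 18); else branch requires 5*n ≥ 18.
Before the if: (3*d ≥ 3*g - 7 → ((2*arr[n] + 3*g < n - 7 → ((¬(2*arr[d + 2] + 3*g < d - 5)) ∧ 5*d ≥ 8)) ∧ ((¬(2*arr[n] + 3*g < n - 7)) → 5*n ≥ 18))) ∧ ((¬(3*d ≥ 3*g - 7)) → 5*n ≥ 18)
Before assert 3*arr[4] + 4 = -6 ∨ g + 9 = arr[g + 1] + n + 9: (3*arr[4] = -10 ∨ g = arr[g + 1] + n) ∧ (3*d ≥ 3*g - 7 → ((2*arr[n] + 3*g < n - 7 → ((¬(2*arr[d + 2] + 3*g < d - 5)) ∧ 5*d ≥ 8)) ∧ ((¬(2*arr[n] + 3*g < n - 7)) → 5*n ≥ 18))) ∧ ((¬(3*d ≥ 3*g - 7)) → 5*n ≥ 18)
Answer: WP = (3*arr[4] = -10 ∨ g = arr[g + 1] + n) ∧ (3*d ≥ 3*g - 7 → ((2*arr[n] + 3*g < n - 7 → ((¬(2*arr[d + 2] + 3*g < d - 5)) ∧ 5*d ≥ 8)) ∧ ((¬(2*arr[n] + 3*g < n - 7)) → 5*n ≥ 18))) ∧ ((¬(3*d ≥ 3*g - 7)) → 5*n ≥ 18)


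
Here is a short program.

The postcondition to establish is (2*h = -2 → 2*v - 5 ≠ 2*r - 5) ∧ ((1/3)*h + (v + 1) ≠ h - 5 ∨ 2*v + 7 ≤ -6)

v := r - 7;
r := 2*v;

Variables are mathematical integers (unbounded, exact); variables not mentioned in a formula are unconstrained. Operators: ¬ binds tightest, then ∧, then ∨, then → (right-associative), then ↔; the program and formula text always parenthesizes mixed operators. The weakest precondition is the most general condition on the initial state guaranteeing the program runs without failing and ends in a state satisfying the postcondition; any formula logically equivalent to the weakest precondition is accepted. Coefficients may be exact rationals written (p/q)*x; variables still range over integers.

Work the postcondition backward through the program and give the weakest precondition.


Working backward. After the program, the postcondition (2*h = -2 → 2*v - 5 ≠ 2*r - 5) ∧ ((1/3)*h + (v + 1) ≠ h - 5 ∨ 2*v + 7 ≤ -6) must hold; in canonical form it is (2*h = -2 → 2*v ≠ 2*r) ∧ (v ≠ (2/3)*h - 6 ∨ 2*v ≤ -13).
Before r := 2*v: (2*h = -2 → 2*v ≠ 0) ∧ (v ≠ (2/3)*h - 6 ∨ 2*v ≤ -13)
Before v := r - 7: (2*h = -2 → 2*r ≠ 14) ∧ (r ≠ (2/3)*h + 1 ∨ 2*r ≤ 1)
Answer: WP = (2*h = -2 → 2*r ≠ 14) ∧ (r ≠ (2/3)*h + 1 ∨ 2*r ≤ 1)


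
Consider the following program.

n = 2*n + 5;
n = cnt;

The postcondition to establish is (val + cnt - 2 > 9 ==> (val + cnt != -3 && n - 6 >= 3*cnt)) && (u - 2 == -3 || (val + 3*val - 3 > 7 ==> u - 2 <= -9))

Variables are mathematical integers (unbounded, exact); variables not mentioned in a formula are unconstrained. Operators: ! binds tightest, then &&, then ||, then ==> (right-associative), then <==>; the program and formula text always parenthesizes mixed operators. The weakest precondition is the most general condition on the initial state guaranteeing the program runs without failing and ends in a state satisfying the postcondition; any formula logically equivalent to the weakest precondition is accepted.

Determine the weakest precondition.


Working backward. After the program, the postcondition (val + cnt - 2 > 9 ==> (val + cnt != -3 && n - 6 >= 3*cnt)) && (u - 2 == -3 || (val + 3*val - 3 > 7 ==> u - 2 <= -9)) must hold; in canonical form it is (cnt + val > 11 ==> (cnt + val != -3 && n >= 3*cnt + 6)) && (u == -1 || (4*val > 10 ==> u <= -7)).
Before n := cnt: (cnt + val > 11 ==> (cnt + val != -3 && 2*cnt <= -6)) && (u == -1 || (4*val > 10 ==> u <= -7))
Before n := 2*n + 5: (cnt + val > 11 ==> (cnt + val != -3 && 2*cnt <= -6)) && (u == -1 || (4*val > 10 ==> u <= -7))
Answer: WP = (cnt + val > 11 ==> (cnt + val != -3 && 2*cnt <= -6)) && (u == -1 || (4*val > 10 ==> u <= -7))


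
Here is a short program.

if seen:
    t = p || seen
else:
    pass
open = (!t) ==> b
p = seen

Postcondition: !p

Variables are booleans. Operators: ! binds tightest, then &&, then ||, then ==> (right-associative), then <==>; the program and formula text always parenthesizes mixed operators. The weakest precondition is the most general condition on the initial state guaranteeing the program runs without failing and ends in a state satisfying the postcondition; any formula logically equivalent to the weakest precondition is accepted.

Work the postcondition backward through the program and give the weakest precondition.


Working backward. After the program, !p must hold.
Before p := seen: !seen
Before open := (!t) ==> b: !seen
Then branch requires !seen; else branch requires !seen.
Before the if: seen ==> (!seen)
Answer: WP = seen ==> (!seen)


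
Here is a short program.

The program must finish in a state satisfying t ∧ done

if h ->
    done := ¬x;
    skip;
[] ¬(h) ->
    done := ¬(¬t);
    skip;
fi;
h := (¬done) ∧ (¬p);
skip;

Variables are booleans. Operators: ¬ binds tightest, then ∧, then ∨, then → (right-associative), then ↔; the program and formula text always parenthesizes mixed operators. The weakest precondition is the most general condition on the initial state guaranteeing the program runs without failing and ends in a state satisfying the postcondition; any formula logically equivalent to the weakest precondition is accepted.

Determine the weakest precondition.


Working backward. After the program, t ∧ done must hold.
Before skip: t ∧ done
Before h := (¬done) ∧ (¬p): t ∧ done
Then branch requires t ∧ (¬x); else branch requires t.
Before the if: (h → (t ∧ (¬x))) ∧ ((¬h) → t)
Answer: WP = (h → (t ∧ (¬x))) ∧ ((¬h) → t)


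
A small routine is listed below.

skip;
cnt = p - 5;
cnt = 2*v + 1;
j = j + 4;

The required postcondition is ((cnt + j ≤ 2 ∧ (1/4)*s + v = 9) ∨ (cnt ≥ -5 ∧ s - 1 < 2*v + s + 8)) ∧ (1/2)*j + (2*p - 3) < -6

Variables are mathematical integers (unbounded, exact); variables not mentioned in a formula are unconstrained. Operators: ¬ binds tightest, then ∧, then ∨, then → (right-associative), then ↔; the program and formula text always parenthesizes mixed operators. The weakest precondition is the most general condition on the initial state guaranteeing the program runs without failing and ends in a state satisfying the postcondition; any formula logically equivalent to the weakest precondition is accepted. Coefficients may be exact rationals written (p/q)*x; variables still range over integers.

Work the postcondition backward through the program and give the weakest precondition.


Working backward. After the program, the postcondition ((cnt + j ≤ 2 ∧ (1/4)*s + v = 9) ∨ (cnt ≥ -5 ∧ s - 1 < 2*v + s + 8)) ∧ (1/2)*j + (2*p - 3) < -6 must hold; in canonical form it is ((cnt + j ≤ 2 ∧ (1/4)*s + v = 9) ∨ (cnt ≥ -5 ∧ 2*v > -9)) ∧ (1/2)*j + 2*p < -3.
Before j := j + 4: ((cnt + j ≤ -2 ∧ (1/4)*s + v = 9) ∨ (cnt ≥ -5 ∧ 2*v > -9)) ∧ (1/2)*j + 2*p < -5
Before cnt := 2*v + 1: ((j + 2*v ≤ -3 ∧ (1/4)*s + v = 9) ∨ (2*v ≥ -6 ∧ 2*v > -9)) ∧ (1/2)*j + 2*p < -5
Before cnt := p - 5: ((j + 2*v ≤ -3 ∧ (1/4)*s + v = 9) ∨ (2*v ≥ -6 ∧ 2*v > -9)) ∧ (1/2)*j + 2*p < -5
Before skip: ((j + 2*v ≤ -3 ∧ (1/4)*s + v = 9) ∨ (2*v ≥ -6 ∧ 2*v > -9)) ∧ (1/2)*j + 2*p < -5
Answer: WP = ((j + 2*v ≤ -3 ∧ (1/4)*s + v = 9) ∨ (2*v ≥ -6 ∧ 2*v > -9)) ∧ (1/2)*j + 2*p < -5


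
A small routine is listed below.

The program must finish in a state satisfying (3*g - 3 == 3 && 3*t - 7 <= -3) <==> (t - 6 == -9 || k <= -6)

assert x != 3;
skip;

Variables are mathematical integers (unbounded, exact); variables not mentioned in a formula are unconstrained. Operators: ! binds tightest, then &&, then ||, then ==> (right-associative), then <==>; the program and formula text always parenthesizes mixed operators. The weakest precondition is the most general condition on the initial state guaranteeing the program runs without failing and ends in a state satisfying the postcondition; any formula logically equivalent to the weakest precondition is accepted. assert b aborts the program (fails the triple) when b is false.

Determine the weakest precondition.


Working backward. After the program, the postcondition (3*g - 3 == 3 && 3*t - 7 <= -3) <==> (t - 6 == -9 || k <= -6) must hold; in canonical form it is (3*g == 6 && 3*t <= 4) <==> (t == -3 || k <= -6).
Before skip: (3*g == 6 && 3*t <= 4) <==> (t == -3 || k <= -6)
Before assert x != 3: x != 3 && ((3*g == 6 && 3*t <= 4) <==> (t == -3 || k <= -6))
Answer: WP = x != 3 && ((3*g == 6 && 3*t <= 4) <==> (t == -3 || k <= -6))


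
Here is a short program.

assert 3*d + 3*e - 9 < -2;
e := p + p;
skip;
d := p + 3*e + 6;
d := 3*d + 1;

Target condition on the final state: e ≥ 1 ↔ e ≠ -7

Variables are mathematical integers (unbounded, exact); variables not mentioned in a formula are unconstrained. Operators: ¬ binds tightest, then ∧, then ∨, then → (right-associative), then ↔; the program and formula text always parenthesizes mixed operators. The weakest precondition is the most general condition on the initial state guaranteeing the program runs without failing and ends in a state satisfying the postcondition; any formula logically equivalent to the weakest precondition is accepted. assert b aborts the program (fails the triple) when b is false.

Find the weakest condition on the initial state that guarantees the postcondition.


Working backward. After the program, e ≥ 1 ↔ e ≠ -7 must hold.
Before d := 3*d + 1: e ≥ 1 ↔ e ≠ -7
Before d := p + 3*e + 6: e ≥ 1 ↔ e ≠ -7
Before skip: e ≥ 1 ↔ e ≠ -7
Before e := p + p: 2*p ≥ 1 ↔ 2*p ≠ -7
Before assert 3*d + 3*e - 9 < -2: 3*d + 3*e < 7 ∧ (2*p ≥ 1 ↔ 2*p ≠ -7)
Answer: WP = 3*d + 3*e < 7 ∧ (2*p ≥ 1 ↔ 2*p ≠ -7)


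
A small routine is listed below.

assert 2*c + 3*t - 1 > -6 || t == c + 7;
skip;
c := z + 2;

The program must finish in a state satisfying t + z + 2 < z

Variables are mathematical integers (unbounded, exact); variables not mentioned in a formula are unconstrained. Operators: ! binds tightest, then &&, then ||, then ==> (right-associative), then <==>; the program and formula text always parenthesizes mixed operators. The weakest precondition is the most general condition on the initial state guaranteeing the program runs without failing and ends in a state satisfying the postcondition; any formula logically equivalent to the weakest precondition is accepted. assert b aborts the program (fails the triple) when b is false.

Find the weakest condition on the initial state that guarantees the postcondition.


Working backward. After the program, the postcondition t + z + 2 < z must hold; in canonical form it is t < -2.
Before c := z + 2: t < -2
Before skip: t < -2
Before assert 2*c + 3*t - 1 > -6 || t == c + 7: (2*c + 3*t > -5 || t == c + 7) && t < -2
Answer: WP = (2*c + 3*t > -5 || t == c + 7) && t < -2


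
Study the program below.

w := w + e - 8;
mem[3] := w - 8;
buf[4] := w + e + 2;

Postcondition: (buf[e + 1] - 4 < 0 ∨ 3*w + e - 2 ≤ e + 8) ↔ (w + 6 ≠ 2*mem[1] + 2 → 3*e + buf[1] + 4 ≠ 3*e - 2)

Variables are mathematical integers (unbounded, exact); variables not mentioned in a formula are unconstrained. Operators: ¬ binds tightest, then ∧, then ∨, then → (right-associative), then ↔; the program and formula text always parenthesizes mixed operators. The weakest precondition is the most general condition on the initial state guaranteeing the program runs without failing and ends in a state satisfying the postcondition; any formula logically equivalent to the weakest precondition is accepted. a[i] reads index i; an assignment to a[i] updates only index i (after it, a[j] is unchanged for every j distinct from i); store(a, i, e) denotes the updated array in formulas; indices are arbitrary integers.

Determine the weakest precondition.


Working backward. After the program, the postcondition (buf[e + 1] - 4 < 0 ∨ 3*w + e - 2 ≤ e + 8) ↔ (w + 6 ≠ 2*mem[1] + 2 → 3*e + buf[1] + 4 ≠ 3*e - 2) must hold; in canonical form it is (buf[e + 1] < 4 ∨ 3*w ≤ 10) ↔ (w ≠ 2*mem[1] - 4 → buf[1] ≠ -6).
Before buf[4] := w + e + 2: (store(buf, 4, e + w + 2)[e + 1] < 4 ∨ 3*w ≤ 10) ↔ (w ≠ 2*mem[1] - 4 → buf[1] ≠ -6)
Before mem[3] := w - 8: (store(buf, 4, e + w + 2)[e + 1] < 4 ∨ 3*w ≤ 10) ↔ (w ≠ 2*mem[1] - 4 → buf[1] ≠ -6)
Before w := w + e - 8: (store(buf, 4, 2*e + w - 6)[e + 1] < 4 ∨ 3*e + 3*w ≤ 34) ↔ (e + w ≠ 2*mem[1] + 4 → buf[1] ≠ -6)
Answer: WP = (store(buf, 4, 2*e + w - 6)[e + 1] < 4 ∨ 3*e + 3*w ≤ 34) ↔ (e + w ≠ 2*mem[1] + 4 → buf[1] ≠ -6)


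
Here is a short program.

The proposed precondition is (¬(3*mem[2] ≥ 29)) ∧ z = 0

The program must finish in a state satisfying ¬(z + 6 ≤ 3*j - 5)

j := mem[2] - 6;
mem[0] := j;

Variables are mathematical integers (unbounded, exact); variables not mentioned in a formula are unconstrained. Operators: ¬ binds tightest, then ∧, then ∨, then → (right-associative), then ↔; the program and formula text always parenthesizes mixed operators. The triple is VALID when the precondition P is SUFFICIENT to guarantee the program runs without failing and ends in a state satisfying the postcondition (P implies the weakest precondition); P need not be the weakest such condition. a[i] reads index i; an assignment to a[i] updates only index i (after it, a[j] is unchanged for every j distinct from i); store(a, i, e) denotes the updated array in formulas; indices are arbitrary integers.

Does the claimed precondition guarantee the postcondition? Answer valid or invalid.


Working backward. After the program, the postcondition ¬(z + 6 ≤ 3*j - 5) must hold; in canonical form it is ¬(z ≤ 3*j - 11).
Before mem[0] := j: ¬(z ≤ 3*j - 11)
Before j := mem[2] - 6: ¬(z ≤ 3*mem[2] - 29)
The weakest precondition is ¬(z ≤ 3*mem[2] - 29).
Check whether (¬(3*mem[2] ≥ 29)) ∧ z = 0 implies it.
Every state satisfying the precondition satisfies the weakest precondition: the implication holds.
Answer: valid


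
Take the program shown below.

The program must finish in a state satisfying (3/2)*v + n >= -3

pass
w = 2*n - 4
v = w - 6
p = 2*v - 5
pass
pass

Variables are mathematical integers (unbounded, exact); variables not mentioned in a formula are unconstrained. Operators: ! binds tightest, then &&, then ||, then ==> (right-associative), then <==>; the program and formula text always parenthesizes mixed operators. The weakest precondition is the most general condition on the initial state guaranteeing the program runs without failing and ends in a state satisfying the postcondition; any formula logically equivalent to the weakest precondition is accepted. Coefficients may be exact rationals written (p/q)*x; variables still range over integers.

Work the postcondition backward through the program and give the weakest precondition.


Working backward. After the program, the postcondition (3/2)*v + n >= -3 must hold; in canonical form it is n + (3/2)*v >= -3.
Before skip: n + (3/2)*v >= -3
Before skip: n + (3/2)*v >= -3
Before p := 2*v - 5: n + (3/2)*v >= -3
Before v := w - 6: n + (3/2)*w >= 6
Before w := 2*n - 4: 4*n >= 12
Before skip: 4*n >= 12
Answer: WP = 4*n >= 12


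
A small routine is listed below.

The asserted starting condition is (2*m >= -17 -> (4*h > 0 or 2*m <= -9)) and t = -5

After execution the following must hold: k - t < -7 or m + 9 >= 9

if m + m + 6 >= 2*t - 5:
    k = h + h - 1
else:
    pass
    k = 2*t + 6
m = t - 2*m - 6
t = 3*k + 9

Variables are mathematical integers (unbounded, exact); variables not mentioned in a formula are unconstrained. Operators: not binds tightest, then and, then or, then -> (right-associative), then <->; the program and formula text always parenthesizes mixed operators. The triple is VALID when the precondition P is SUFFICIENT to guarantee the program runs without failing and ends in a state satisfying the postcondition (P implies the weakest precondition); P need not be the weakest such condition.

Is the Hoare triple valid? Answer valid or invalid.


Working backward. After the program, the postcondition k - t < -7 or m + 9 >= 9 must hold; in canonical form it is k < t - 7 or m >= 0.
Before t := 3*k + 9: 2*k > -2 or m >= 0
Before m := t - 2*m - 6: 2*k > -2 or t >= 2*m + 6
Then branch requires 4*h > 0 or t >= 2*m + 6; else branch requires 4*t > -14 or t >= 2*m + 6.
Before the if: (2*m >= 2*t - 11 -> (4*h > 0 or t >= 2*m + 6)) and ((not (2*m >= 2*t - 11)) -> (4*t > -14 or t >= 2*m + 6))
The weakest precondition is (2*m >= 2*t - 11 -> (4*h > 0 or t >= 2*m + 6)) and ((not (2*m >= 2*t - 11)) -> (4*t > -14 or t >= 2*m + 6)).
Check whether (2*m >= -17 -> (4*h > 0 or 2*m <= -9)) and t = -5 implies it.
Countermodel: at the initial state h = 0, m = -5, t = -5, the precondition holds but the weakest precondition fails.
Answer: invalid


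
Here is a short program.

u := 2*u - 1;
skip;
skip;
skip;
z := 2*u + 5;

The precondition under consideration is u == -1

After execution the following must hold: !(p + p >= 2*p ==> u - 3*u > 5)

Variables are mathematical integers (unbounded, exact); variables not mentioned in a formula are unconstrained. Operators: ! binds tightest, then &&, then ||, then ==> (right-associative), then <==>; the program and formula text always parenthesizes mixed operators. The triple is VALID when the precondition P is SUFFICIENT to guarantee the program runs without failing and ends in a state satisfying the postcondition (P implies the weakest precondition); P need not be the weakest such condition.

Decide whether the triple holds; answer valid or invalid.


Working backward. After the program, the postcondition !(p + p >= 2*p ==> u - 3*u > 5) must hold; in canonical form it is !(2*u < -5).
Before z := 2*u + 5: !(2*u < -5)
Before skip: !(2*u < -5)
Before skip: !(2*u < -5)
Before skip: !(2*u < -5)
Before u := 2*u - 1: !(4*u < -3)
The weakest precondition is !(4*u < -3).
Check whether u == -1 implies it.
Countermodel: at the initial state u = -1, the precondition holds but the weakest precondition fails.
Answer: invalid
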